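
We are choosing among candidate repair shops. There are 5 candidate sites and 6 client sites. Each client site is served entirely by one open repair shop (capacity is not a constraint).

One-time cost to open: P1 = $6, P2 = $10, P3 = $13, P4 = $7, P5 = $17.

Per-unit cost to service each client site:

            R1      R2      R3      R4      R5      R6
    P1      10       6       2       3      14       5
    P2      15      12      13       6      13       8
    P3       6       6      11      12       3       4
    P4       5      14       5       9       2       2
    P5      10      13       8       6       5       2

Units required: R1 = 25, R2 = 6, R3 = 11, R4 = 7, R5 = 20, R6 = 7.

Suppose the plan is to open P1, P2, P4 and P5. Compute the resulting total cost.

Each client site is assigned to its cheapest site among the open ones.
{P1, P2, P4, P5}: R1→P4 5·25=125, R2→P1 6·6=36, R3→P1 2·11=22, R4→P1 3·7=21, R5→P4 2·20=40, R6→P4 2·7=14. Service 258; fixed 40; total 298.

Total cost: 298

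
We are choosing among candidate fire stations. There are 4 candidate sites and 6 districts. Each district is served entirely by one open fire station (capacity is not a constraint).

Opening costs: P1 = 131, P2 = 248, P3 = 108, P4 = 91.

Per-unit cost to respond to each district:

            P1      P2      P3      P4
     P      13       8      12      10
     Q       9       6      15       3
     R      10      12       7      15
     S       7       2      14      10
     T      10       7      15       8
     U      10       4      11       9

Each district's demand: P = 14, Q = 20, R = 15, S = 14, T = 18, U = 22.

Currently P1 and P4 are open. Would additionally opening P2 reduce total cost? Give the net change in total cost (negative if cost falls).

Current service cost with {P1, P4}: 790.
Adding P2: each district re-picks its cheapest; new service cost 564, saving 226.
Extra fixed cost: 248. Net change = 248 − 226 = 22.
(Totals: 1012 → 1034.)

No — net change +22 (cost rises by 22).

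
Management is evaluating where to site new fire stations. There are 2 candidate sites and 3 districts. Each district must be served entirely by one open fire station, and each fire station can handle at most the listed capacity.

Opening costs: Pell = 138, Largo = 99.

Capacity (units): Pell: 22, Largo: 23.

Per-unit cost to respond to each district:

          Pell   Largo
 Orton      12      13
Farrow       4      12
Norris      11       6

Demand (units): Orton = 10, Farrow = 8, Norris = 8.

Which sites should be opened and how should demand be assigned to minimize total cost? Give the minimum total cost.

Open {Pell, Largo}: Orton→Pell 12·10=120, Farrow→Pell 4·8=32, Norris→Largo 6·8=48.
Loads: Pell carries 18/22, Largo carries 8/23. Service 200; fixed 237; total 437.
Next best feasible plan costs 447.

Minimum total cost: 437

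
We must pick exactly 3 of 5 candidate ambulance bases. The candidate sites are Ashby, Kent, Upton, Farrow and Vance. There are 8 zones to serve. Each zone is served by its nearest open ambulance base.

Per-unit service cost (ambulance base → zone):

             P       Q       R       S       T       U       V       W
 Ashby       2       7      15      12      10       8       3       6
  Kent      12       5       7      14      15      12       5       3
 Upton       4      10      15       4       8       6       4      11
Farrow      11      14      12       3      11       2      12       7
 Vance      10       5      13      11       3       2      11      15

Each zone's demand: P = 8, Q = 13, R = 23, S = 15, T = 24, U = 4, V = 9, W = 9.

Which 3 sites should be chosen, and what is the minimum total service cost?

Choose Kent, Upton and Vance; total service cost 461.

With exactly 3 open, each zone uses its cheapest among the chosen.
{Kent, Upton, Vance}: P→Upton 4·8=32, Q→Kent 5·13=65, R→Kent 7·23=161, S→Upton 4·15=60, T→Vance 3·24=72, U→Vance 2·4=8, V→Upton 4·9=36, W→Kent 3·9=27. Service cost 461.
{Kent, Farrow, Vance}: service cost 503
{Ashby, Kent, Vance}: service cost 541
Among all 10 size-3 choices, {Kent, Upton, Vance} is lowest.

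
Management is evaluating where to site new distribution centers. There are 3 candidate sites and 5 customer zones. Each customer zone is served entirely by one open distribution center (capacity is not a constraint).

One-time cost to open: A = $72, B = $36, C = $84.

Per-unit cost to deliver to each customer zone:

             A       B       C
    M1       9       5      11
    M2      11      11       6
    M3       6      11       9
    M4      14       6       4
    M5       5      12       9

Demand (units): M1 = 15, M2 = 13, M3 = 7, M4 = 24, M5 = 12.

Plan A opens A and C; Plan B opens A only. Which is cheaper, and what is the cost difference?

Plan A is cheaper by 221.

Plan A: {A, C}: M1→A 9·15=135, M2→C 6·13=78, M3→A 6·7=42, M4→C 4·24=96, M5→A 5·12=60. Service 411; fixed 156; total 567.
Plan B: {A}: M1→A 9·15=135, M2→A 11·13=143, M3→A 6·7=42, M4→A 14·24=336, M5→A 5·12=60. Service 716; fixed 72; total 788.
Difference: |567 − 788| = 221.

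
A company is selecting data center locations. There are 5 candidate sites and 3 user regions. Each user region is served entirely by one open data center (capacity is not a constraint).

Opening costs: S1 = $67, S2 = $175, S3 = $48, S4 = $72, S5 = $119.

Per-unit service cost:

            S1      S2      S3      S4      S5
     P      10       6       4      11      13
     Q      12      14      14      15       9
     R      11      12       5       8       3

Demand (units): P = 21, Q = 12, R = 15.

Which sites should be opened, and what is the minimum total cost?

For any fixed open set, each user region goes to its cheapest open site; total = fixed + service.
{S3}: P→S3 4·21=84, Q→S3 14·12=168, R→S3 5·15=75. Service 327; fixed 48; total 375.
{S3, S5}: service 237 + fixed 167 = 404
{S1, S3}: P→S3 4·21=84, Q→S1 12·12=144, R→S3 5·15=75. Service 303; fixed 115; total 418.
{S1, S2, S3, S4, S5}: service 237 + fixed 481 = 718
No other subset beats 375.

Open S3 only; minimum total cost 375.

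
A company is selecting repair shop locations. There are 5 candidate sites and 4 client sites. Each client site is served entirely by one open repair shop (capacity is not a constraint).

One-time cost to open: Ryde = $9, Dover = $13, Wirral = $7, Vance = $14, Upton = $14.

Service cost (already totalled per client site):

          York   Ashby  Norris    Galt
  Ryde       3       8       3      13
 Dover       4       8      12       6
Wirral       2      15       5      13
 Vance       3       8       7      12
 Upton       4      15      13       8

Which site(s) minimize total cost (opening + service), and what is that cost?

For any fixed open set, each client site goes to its cheapest open site; total = fixed + service.
{Ryde}: York→Ryde 3, Ashby→Ryde 8, Norris→Ryde 3, Galt→Ryde 13. Service 27; fixed 9; total 36.
{Dover, Wirral}: service 21 + fixed 20 = 41
{Ryde, Dover}: service 20 + fixed 22 = 42
{Ryde, Dover, Wirral, Vance, Upton}: York→Wirral 2, Ashby→Ryde 8, Norris→Ryde 3, Galt→Dover 6. Service 19; fixed 57; total 76.
No other subset beats 36.

Open Ryde only; minimum total cost 36.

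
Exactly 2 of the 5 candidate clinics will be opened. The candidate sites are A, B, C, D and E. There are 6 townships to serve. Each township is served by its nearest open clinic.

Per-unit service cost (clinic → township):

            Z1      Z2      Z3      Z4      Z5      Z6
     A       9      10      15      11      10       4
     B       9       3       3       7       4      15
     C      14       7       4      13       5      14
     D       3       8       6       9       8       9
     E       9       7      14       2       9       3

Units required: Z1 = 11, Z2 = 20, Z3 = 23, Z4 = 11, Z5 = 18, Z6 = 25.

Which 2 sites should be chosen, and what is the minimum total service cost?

With exactly 2 open, each township uses its cheapest among the chosen.
{B, E}: Z1→B 9·11=99, Z2→B 3·20=60, Z3→B 3·23=69, Z4→E 2·11=22, Z5→B 4·18=72, Z6→E 3·25=75. Service cost 397.
{A, B}: service cost 477
{C, E}: service cost 518
Among all 10 size-2 choices, {B, E} is lowest.

Choose B and E; total service cost 397.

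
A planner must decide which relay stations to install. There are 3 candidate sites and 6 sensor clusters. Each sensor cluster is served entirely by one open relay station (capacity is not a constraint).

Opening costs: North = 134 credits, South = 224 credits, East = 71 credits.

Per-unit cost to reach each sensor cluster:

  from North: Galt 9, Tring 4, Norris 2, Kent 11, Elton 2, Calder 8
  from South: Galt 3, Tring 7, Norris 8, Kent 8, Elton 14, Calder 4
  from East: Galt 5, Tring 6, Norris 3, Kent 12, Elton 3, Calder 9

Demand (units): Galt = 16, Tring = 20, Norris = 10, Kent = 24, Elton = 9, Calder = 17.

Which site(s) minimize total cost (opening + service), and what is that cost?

For any fixed open set, each sensor cluster goes to its cheapest open site; total = fixed + service.
{East}: Galt→East 5·16=80, Tring→East 6·20=120, Norris→East 3·10=30, Kent→East 12·24=288, Elton→East 3·9=27, Calder→East 9·17=153. Service 698; fixed 71; total 769.
{South, East}: service 485 + fixed 295 = 780
{North, South}: Galt→South 3·16=48, Tring→North 4·20=80, Norris→North 2·10=20, Kent→South 8·24=192, Elton→North 2·9=18, Calder→South 4·17=68. Service 426; fixed 358; total 784.
{North, South, East}: service 426 + fixed 429 = 855
(All 7 nonempty subsets were checked; East only is lowest.)

Open East only; minimum total cost 769.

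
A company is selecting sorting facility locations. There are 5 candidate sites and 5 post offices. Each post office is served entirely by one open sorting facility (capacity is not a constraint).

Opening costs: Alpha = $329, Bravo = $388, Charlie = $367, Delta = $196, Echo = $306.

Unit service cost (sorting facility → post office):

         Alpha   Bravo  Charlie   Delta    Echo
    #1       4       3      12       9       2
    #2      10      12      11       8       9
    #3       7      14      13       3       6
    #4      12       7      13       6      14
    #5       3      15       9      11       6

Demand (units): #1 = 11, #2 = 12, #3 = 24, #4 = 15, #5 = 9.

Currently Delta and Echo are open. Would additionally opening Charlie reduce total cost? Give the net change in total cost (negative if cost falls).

No — net change +367 (cost rises by 367).

Current service cost with {Delta, Echo}: 334.
Adding Charlie: each post office re-picks its cheapest; new service cost 334, saving 0.
Extra fixed cost: 367. Net change = 367 − 0 = 367.
(Totals: 836 → 1203.)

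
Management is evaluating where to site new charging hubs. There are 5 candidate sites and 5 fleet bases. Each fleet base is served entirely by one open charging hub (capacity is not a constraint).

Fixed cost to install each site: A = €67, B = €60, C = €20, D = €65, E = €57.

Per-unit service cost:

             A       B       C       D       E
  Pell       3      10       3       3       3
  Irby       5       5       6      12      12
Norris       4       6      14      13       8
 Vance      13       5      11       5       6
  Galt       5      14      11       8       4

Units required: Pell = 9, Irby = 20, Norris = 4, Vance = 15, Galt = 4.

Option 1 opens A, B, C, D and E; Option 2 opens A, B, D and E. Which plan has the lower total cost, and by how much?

Option 2 is cheaper by 20.

Option 1: {A, B, C, D, E}: Pell→A 3·9=27, Irby→A 5·20=100, Norris→A 4·4=16, Vance→B 5·15=75, Galt→E 4·4=16. Service 234; fixed 269; total 503.
Option 2: {A, B, D, E}: Pell→A 3·9=27, Irby→A 5·20=100, Norris→A 4·4=16, Vance→B 5·15=75, Galt→E 4·4=16. Service 234; fixed 249; total 483.
Difference: |503 − 483| = 20.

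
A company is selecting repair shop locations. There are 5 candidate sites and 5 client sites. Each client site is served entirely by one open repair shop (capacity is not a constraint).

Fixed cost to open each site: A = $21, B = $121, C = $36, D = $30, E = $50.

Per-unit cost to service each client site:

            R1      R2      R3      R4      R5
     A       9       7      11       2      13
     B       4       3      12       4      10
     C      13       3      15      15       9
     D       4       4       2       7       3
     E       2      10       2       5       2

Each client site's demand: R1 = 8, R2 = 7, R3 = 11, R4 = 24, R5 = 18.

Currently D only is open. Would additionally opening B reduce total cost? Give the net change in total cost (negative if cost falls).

No — net change +42 (cost rises by 42).

Current service cost with {D}: 304.
Adding B: each client site re-picks its cheapest; new service cost 225, saving 79.
Extra fixed cost: 121. Net change = 121 − 79 = 42.
(Totals: 334 → 376.)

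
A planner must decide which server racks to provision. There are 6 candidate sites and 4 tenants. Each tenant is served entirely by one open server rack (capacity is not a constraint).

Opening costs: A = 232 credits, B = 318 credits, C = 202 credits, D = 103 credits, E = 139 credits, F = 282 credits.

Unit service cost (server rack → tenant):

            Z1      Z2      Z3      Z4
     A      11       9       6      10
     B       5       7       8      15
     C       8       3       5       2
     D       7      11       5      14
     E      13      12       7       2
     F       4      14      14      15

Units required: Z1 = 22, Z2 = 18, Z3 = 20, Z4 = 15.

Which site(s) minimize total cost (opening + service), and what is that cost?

For any fixed open set, each tenant goes to its cheapest open site; total = fixed + service.
{C}: Z1→C 8·22=176, Z2→C 3·18=54, Z3→C 5·20=100, Z4→C 2·15=30. Service 360; fixed 202; total 562.
{C, D}: Z1→D 7·22=154, Z2→C 3·18=54, Z3→C 5·20=100, Z4→C 2·15=30. Service 338; fixed 305; total 643.
{C, E}: service 360 + fixed 341 = 701
{A, B, C, D, E, F}: Z1→F 4·22=88, Z2→C 3·18=54, Z3→C 5·20=100, Z4→C 2·15=30. Service 272; fixed 1276; total 1548.
No other subset beats 562.

Open C only; minimum total cost 562.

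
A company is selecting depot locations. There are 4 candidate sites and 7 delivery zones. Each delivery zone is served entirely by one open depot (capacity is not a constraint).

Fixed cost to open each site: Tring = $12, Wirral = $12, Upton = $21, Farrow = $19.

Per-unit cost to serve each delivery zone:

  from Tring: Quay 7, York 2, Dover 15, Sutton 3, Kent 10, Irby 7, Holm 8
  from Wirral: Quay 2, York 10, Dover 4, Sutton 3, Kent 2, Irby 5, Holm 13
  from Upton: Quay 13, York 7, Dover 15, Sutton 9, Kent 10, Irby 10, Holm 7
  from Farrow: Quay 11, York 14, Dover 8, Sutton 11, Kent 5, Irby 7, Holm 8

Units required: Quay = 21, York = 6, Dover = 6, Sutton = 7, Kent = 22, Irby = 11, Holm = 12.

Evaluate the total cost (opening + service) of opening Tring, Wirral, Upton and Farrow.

Total cost: 346

Each delivery zone is assigned to its cheapest site among the open ones.
{Tring, Wirral, Upton, Farrow}: Quay→Wirral 2·21=42, York→Tring 2·6=12, Dover→Wirral 4·6=24, Sutton→Tring 3·7=21, Kent→Wirral 2·22=44, Irby→Wirral 5·11=55, Holm→Upton 7·12=84. Service 282; fixed 64; total 346.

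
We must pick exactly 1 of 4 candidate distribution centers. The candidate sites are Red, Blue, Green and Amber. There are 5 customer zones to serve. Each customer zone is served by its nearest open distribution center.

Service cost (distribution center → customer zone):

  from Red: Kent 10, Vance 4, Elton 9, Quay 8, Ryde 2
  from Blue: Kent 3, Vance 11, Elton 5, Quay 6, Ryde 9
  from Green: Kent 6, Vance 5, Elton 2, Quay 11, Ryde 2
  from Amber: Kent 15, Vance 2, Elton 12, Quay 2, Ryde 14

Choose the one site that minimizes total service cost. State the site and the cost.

With exactly 1 open, each customer zone uses its cheapest among the chosen.
{Green}: Kent→Green 6, Vance→Green 5, Elton→Green 2, Quay→Green 11, Ryde→Green 2. Service cost 26.
{Red}: service cost 33
{Blue}: service cost 34
Among all 4 size-1 choices, {Green} is lowest.

Choose Green only; total service cost 26.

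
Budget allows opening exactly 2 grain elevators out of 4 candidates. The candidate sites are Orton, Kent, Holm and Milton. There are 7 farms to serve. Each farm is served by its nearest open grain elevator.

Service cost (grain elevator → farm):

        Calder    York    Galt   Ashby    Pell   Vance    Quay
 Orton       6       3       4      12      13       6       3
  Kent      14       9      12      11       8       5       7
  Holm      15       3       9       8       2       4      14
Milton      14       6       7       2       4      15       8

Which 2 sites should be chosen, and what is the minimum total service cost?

With exactly 2 open, each farm uses its cheapest among the chosen.
{Orton, Milton}: Calder→Orton 6, York→Orton 3, Galt→Orton 4, Ashby→Milton 2, Pell→Milton 4, Vance→Orton 6, Quay→Orton 3. Service cost 28.
{Orton, Holm}: service cost 30
{Orton, Kent}: service cost 40
Among all 6 size-2 choices, {Orton, Milton} is lowest.

Choose Orton and Milton; total service cost 28.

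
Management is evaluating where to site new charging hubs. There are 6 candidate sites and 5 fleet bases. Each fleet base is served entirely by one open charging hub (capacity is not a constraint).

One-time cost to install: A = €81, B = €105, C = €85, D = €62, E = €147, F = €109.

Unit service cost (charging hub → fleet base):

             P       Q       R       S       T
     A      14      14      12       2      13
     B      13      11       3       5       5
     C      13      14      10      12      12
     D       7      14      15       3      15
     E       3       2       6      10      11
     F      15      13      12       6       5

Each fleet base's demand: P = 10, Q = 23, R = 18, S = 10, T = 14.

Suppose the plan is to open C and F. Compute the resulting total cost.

Total cost: 933

Each fleet base is assigned to its cheapest site among the open ones.
{C, F}: P→C 13·10=130, Q→F 13·23=299, R→C 10·18=180, S→F 6·10=60, T→F 5·14=70. Service 739; fixed 194; total 933.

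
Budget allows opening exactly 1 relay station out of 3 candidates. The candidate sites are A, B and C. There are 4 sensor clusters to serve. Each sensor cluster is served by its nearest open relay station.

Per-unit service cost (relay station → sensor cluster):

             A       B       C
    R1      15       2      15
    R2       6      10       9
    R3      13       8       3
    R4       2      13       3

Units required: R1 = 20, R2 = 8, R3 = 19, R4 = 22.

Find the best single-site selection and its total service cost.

With exactly 1 open, each sensor cluster uses its cheapest among the chosen.
{C}: R1→C 15·20=300, R2→C 9·8=72, R3→C 3·19=57, R4→C 3·22=66. Service cost 495.
{B}: service cost 558
{A}: service cost 639
Among all 3 size-1 choices, {C} is lowest.

Choose C only; total service cost 495.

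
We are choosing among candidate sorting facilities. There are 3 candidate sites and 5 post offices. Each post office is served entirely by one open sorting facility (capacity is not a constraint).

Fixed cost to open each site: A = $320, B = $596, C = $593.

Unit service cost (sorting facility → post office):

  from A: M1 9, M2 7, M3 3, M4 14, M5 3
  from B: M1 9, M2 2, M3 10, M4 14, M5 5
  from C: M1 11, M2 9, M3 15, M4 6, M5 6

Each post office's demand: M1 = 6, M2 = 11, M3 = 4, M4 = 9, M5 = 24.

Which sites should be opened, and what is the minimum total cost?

For any fixed open set, each post office goes to its cheapest open site; total = fixed + service.
{A}: M1→A 9·6=54, M2→A 7·11=77, M3→A 3·4=12, M4→A 14·9=126, M5→A 3·24=72. Service 341; fixed 320; total 661.
{B}: service 362 + fixed 596 = 958
{C}: service 423 + fixed 593 = 1016
{A, B, C}: service 214 + fixed 1509 = 1723
No other subset beats 661.

Open A only; minimum total cost 661.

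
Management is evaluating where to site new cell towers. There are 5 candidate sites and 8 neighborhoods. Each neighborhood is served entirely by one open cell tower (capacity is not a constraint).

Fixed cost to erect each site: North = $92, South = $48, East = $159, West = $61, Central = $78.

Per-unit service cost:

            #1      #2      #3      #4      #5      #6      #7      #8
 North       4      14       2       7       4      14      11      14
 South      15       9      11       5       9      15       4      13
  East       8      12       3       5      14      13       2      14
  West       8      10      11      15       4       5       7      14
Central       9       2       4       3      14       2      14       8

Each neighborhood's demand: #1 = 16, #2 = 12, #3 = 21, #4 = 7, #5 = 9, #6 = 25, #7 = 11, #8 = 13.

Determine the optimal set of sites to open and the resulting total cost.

Open North, South and Central; minimum total cost 603.

For any fixed open set, each neighborhood goes to its cheapest open site; total = fixed + service.
{North, South, Central}: #1→North 4·16=64, #2→Central 2·12=24, #3→North 2·21=42, #4→Central 3·7=21, #5→North 4·9=36, #6→Central 2·25=50, #7→South 4·11=44, #8→Central 8·13=104. Service 385; fixed 218; total 603.
{North, Central}: service 462 + fixed 170 = 632
{North, West, Central}: #1→North 4·16=64, #2→Central 2·12=24, #3→North 2·21=42, #4→Central 3·7=21, #5→North 4·9=36, #6→Central 2·25=50, #7→West 7·11=77, #8→Central 8·13=104. Service 418; fixed 231; total 649.
{North, South, East, West, Central}: service 363 + fixed 438 = 801
No other subset beats 603.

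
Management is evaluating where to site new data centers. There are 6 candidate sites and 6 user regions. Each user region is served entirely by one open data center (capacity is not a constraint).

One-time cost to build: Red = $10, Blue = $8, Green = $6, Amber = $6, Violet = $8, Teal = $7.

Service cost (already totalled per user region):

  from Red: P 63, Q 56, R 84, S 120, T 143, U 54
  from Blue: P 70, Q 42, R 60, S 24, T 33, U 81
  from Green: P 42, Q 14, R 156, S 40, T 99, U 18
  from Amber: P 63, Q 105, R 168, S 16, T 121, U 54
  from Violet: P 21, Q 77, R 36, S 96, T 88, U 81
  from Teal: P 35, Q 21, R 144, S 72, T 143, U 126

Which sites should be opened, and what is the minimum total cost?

For any fixed open set, each user region goes to its cheapest open site; total = fixed + service.
{Blue, Green, Amber, Violet}: P→Violet 21, Q→Green 14, R→Violet 36, S→Amber 16, T→Blue 33, U→Green 18. Service 138; fixed 28; total 166.
{Blue, Green, Violet}: P→Violet 21, Q→Green 14, R→Violet 36, S→Blue 24, T→Blue 33, U→Green 18. Service 146; fixed 22; total 168.
{Blue, Green, Amber, Violet, Teal}: service 138 + fixed 35 = 173
{Red, Blue, Green, Amber, Violet, Teal}: P→Violet 21, Q→Green 14, R→Violet 36, S→Amber 16, T→Blue 33, U→Green 18. Service 138; fixed 45; total 183.
No other subset beats 166.

Open Blue, Green, Amber and Violet; minimum total cost 166.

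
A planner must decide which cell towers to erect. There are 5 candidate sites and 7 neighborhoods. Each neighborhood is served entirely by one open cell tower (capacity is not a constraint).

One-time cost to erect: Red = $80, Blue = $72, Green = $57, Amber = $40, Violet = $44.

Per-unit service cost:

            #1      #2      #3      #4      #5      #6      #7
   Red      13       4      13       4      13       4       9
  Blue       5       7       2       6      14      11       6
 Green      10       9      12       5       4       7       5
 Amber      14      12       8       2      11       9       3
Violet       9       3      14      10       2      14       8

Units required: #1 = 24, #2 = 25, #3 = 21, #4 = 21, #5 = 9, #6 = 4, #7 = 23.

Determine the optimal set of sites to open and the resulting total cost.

For any fixed open set, each neighborhood goes to its cheapest open site; total = fixed + service.
{Blue, Amber, Violet}: #1→Blue 5·24=120, #2→Violet 3·25=75, #3→Blue 2·21=42, #4→Amber 2·21=42, #5→Violet 2·9=18, #6→Amber 9·4=36, #7→Amber 3·23=69. Service 402; fixed 156; total 558.
{Blue, Green, Amber, Violet}: service 394 + fixed 213 = 607
{Red, Blue, Amber, Violet}: #1→Blue 5·24=120, #2→Violet 3·25=75, #3→Blue 2·21=42, #4→Amber 2·21=42, #5→Violet 2·9=18, #6→Red 4·4=16, #7→Amber 3·23=69. Service 382; fixed 236; total 618.
{Red, Blue, Green, Amber, Violet}: service 382 + fixed 293 = 675
No other subset beats 558.

Open Blue, Amber and Violet; minimum total cost 558.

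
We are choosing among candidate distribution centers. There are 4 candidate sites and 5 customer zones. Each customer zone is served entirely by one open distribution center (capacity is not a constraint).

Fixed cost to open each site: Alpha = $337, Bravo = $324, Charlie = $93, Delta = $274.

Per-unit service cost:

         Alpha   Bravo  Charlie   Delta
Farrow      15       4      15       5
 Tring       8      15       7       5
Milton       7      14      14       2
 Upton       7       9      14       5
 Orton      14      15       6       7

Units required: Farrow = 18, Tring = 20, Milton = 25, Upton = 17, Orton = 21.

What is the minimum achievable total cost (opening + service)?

For any fixed open set, each customer zone goes to its cheapest open site; total = fixed + service.
{Delta}: Farrow→Delta 5·18=90, Tring→Delta 5·20=100, Milton→Delta 2·25=50, Upton→Delta 5·17=85, Orton→Delta 7·21=147. Service 472; fixed 274; total 746.
{Charlie, Delta}: service 451 + fixed 367 = 818
{Bravo, Delta}: Farrow→Bravo 4·18=72, Tring→Delta 5·20=100, Milton→Delta 2·25=50, Upton→Delta 5·17=85, Orton→Delta 7·21=147. Service 454; fixed 598; total 1052.
{Alpha, Bravo, Charlie, Delta}: service 433 + fixed 1028 = 1461
No other subset beats 746.

Minimum total cost: 746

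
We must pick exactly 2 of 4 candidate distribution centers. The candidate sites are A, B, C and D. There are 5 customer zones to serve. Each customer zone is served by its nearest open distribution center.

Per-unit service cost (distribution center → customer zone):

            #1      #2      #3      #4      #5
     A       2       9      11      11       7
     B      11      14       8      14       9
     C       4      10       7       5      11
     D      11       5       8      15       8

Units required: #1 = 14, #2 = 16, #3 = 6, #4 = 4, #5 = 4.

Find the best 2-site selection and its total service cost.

Choose A and D; total service cost 228.

With exactly 2 open, each customer zone uses its cheapest among the chosen.
{A, D}: #1→A 2·14=28, #2→D 5·16=80, #3→D 8·6=48, #4→A 11·4=44, #5→A 7·4=28. Service cost 228.
{C, D}: service cost 230
{A, C}: service cost 262
Among all 6 size-2 choices, {A, D} is lowest.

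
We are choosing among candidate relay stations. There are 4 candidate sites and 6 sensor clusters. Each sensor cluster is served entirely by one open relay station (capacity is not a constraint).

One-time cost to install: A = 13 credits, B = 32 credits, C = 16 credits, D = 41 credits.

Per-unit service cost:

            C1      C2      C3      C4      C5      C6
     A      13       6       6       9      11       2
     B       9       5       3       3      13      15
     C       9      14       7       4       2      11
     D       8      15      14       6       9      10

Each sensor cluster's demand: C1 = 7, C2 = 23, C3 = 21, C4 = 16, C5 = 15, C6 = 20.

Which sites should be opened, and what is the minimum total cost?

For any fixed open set, each sensor cluster goes to its cheapest open site; total = fixed + service.
{A, B, C}: C1→B 9·7=63, C2→B 5·23=115, C3→B 3·21=63, C4→B 3·16=48, C5→C 2·15=30, C6→A 2·20=40. Service 359; fixed 61; total 420.
{A, B, C, D}: service 352 + fixed 102 = 454
{A, C}: service 461 + fixed 29 = 490
{A}: C1→A 13·7=91, C2→A 6·23=138, C3→A 6·21=126, C4→A 9·16=144, C5→A 11·15=165, C6→A 2·20=40. Service 704; fixed 13; total 717.
(All 15 nonempty subsets were checked; A, B and C is lowest.)

Open A, B and C; minimum total cost 420.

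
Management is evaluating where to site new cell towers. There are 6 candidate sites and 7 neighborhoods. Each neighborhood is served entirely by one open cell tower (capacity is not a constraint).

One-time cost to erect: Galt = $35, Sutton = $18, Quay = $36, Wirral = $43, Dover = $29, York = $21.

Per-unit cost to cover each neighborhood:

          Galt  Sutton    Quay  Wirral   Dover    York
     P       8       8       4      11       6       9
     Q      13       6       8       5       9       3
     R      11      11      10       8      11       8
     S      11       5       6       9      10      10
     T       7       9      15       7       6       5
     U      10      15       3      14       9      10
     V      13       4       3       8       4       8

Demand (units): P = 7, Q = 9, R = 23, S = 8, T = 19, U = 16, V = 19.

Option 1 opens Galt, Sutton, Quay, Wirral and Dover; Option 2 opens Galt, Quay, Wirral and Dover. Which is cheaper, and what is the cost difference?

Option 1: {Galt, Sutton, Quay, Wirral, Dover}: P→Quay 4·7=28, Q→Wirral 5·9=45, R→Wirral 8·23=184, S→Sutton 5·8=40, T→Dover 6·19=114, U→Quay 3·16=48, V→Quay 3·19=57. Service 516; fixed 161; total 677.
Option 2: {Galt, Quay, Wirral, Dover}: P→Quay 4·7=28, Q→Wirral 5·9=45, R→Wirral 8·23=184, S→Quay 6·8=48, T→Dover 6·19=114, U→Quay 3·16=48, V→Quay 3·19=57. Service 524; fixed 143; total 667.
Difference: |677 − 667| = 10.

Option 2 is cheaper by 10.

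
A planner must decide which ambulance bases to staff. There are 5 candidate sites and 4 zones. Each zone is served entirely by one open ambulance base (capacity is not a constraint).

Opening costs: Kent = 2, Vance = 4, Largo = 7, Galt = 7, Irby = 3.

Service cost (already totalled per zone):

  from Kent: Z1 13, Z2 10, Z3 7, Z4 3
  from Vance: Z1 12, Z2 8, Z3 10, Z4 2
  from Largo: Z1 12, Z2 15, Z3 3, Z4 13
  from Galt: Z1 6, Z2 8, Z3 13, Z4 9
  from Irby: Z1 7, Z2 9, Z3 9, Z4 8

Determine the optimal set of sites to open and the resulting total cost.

Open Kent and Irby; minimum total cost 31.

For any fixed open set, each zone goes to its cheapest open site; total = fixed + service.
{Kent, Irby}: Z1→Irby 7, Z2→Irby 9, Z3→Kent 7, Z4→Kent 3. Service 26; fixed 5; total 31.
{Kent, Vance, Irby}: service 24 + fixed 9 = 33
{Kent, Galt}: service 24 + fixed 9 = 33
{Kent, Vance, Largo, Galt, Irby}: service 19 + fixed 23 = 42
No other subset beats 31.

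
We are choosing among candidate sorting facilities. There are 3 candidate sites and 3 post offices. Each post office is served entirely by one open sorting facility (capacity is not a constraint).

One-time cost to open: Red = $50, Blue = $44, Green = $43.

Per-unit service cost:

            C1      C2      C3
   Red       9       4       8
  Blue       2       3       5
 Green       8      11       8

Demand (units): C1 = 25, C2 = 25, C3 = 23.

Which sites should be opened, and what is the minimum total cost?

Open Blue only; minimum total cost 284.

For any fixed open set, each post office goes to its cheapest open site; total = fixed + service.
{Blue}: C1→Blue 2·25=50, C2→Blue 3·25=75, C3→Blue 5·23=115. Service 240; fixed 44; total 284.
{Blue, Green}: service 240 + fixed 87 = 327
{Red, Blue}: C1→Blue 2·25=50, C2→Blue 3·25=75, C3→Blue 5·23=115. Service 240; fixed 94; total 334.
{Red, Blue, Green}: C1→Blue 2·25=50, C2→Blue 3·25=75, C3→Blue 5·23=115. Service 240; fixed 137; total 377.
No other subset beats 284.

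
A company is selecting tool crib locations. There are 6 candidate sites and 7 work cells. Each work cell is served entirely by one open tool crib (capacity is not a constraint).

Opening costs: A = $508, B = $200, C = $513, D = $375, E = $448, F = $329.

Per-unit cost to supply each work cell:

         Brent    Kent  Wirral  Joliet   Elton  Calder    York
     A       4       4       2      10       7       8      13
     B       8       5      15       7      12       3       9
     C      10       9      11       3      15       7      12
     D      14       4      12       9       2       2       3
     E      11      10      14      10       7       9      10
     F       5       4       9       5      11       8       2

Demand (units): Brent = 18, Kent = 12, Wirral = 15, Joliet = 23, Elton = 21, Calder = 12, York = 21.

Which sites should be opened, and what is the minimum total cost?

For any fixed open set, each work cell goes to its cheapest open site; total = fixed + service.
{F}: Brent→F 5·18=90, Kent→F 4·12=48, Wirral→F 9·15=135, Joliet→F 5·23=115, Elton→F 11·21=231, Calder→F 8·12=96, York→F 2·21=42. Service 757; fixed 329; total 1086.
{D}: service 816 + fixed 375 = 1191
{D, F}: service 496 + fixed 704 = 1200
{A, B, C, D, E, F}: service 327 + fixed 2373 = 2700
No other subset beats 1086.

Open F only; minimum total cost 1086.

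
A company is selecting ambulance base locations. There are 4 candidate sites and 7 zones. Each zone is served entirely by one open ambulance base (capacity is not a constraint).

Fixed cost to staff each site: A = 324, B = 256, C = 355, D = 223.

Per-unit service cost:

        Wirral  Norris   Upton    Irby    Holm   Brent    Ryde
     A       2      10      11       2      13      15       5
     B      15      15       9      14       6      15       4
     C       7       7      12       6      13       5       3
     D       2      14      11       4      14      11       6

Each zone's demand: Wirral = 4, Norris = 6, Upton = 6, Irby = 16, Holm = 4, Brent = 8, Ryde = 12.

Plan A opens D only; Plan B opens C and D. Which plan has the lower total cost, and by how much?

Plan A: {D}: Wirral→D 2·4=8, Norris→D 14·6=84, Upton→D 11·6=66, Irby→D 4·16=64, Holm→D 14·4=56, Brent→D 11·8=88, Ryde→D 6·12=72. Service 438; fixed 223; total 661.
Plan B: {C, D}: Wirral→D 2·4=8, Norris→C 7·6=42, Upton→D 11·6=66, Irby→D 4·16=64, Holm→C 13·4=52, Brent→C 5·8=40, Ryde→C 3·12=36. Service 308; fixed 578; total 886.
Difference: |661 − 886| = 225.

Plan A is cheaper by 225.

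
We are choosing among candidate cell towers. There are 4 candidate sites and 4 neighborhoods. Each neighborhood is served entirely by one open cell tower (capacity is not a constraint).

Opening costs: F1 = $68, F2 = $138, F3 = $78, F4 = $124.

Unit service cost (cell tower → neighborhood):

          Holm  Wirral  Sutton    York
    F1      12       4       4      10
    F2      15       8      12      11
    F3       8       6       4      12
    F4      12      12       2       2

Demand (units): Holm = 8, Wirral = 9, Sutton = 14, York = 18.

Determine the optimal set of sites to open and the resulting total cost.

Open F3 and F4; minimum total cost 384.

For any fixed open set, each neighborhood goes to its cheapest open site; total = fixed + service.
{F3, F4}: Holm→F3 8·8=64, Wirral→F3 6·9=54, Sutton→F4 2·14=28, York→F4 2·18=36. Service 182; fixed 202; total 384.
{F1, F4}: service 196 + fixed 192 = 388
{F4}: service 268 + fixed 124 = 392
{F1, F2, F3, F4}: Holm→F3 8·8=64, Wirral→F1 4·9=36, Sutton→F4 2·14=28, York→F4 2·18=36. Service 164; fixed 408; total 572.
(All 15 nonempty subsets were checked; F3 and F4 is lowest.)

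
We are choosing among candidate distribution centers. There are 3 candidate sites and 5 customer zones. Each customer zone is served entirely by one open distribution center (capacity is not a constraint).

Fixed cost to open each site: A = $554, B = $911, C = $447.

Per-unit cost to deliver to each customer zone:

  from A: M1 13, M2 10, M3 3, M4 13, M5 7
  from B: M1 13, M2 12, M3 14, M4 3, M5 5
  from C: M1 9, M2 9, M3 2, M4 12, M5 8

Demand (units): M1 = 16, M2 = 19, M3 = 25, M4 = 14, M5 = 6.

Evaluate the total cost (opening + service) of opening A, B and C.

Each customer zone is assigned to its cheapest site among the open ones.
{A, B, C}: M1→C 9·16=144, M2→C 9·19=171, M3→C 2·25=50, M4→B 3·14=42, M5→B 5·6=30. Service 437; fixed 1912; total 2349.

Total cost: 2349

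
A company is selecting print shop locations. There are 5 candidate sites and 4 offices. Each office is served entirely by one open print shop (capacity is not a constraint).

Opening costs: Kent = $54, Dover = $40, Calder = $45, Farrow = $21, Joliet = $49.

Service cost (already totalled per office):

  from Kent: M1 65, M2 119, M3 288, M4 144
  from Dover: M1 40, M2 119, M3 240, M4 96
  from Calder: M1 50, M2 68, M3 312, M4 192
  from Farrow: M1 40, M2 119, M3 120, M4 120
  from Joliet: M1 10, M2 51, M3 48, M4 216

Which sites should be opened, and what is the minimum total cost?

For any fixed open set, each office goes to its cheapest open site; total = fixed + service.
{Dover, Joliet}: M1→Joliet 10, M2→Joliet 51, M3→Joliet 48, M4→Dover 96. Service 205; fixed 89; total 294.
{Farrow, Joliet}: M1→Joliet 10, M2→Joliet 51, M3→Joliet 48, M4→Farrow 120. Service 229; fixed 70; total 299.
{Dover, Farrow, Joliet}: service 205 + fixed 110 = 315
{Kent, Dover, Calder, Farrow, Joliet}: service 205 + fixed 209 = 414
No other subset beats 294.

Open Dover and Joliet; minimum total cost 294.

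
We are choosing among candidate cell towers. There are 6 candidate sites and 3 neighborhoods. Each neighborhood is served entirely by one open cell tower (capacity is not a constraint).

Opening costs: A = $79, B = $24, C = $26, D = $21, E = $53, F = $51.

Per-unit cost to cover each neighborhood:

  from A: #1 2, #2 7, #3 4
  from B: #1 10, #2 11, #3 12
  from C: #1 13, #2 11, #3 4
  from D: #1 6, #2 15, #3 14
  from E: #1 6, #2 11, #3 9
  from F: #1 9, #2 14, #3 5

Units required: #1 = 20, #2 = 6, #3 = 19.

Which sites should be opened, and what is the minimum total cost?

For any fixed open set, each neighborhood goes to its cheapest open site; total = fixed + service.
{A}: #1→A 2·20=40, #2→A 7·6=42, #3→A 4·19=76. Service 158; fixed 79; total 237.
{A, D}: service 158 + fixed 100 = 258
{A, B}: service 158 + fixed 103 = 261
{A, B, C, D, E, F}: service 158 + fixed 254 = 412
No other subset beats 237.

Open A only; minimum total cost 237.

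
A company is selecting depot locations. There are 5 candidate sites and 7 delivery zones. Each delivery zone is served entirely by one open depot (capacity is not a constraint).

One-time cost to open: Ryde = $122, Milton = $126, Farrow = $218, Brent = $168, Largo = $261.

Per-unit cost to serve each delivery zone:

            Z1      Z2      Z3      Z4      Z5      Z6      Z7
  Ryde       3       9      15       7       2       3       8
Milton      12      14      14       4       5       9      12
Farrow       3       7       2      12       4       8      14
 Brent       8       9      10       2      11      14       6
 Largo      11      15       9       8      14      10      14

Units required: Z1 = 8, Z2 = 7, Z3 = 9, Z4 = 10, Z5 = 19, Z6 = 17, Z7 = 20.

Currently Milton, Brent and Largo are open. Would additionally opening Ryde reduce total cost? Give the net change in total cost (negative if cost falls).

Current service cost with {Milton, Brent, Largo}: 596.
Adding Ryde: each delivery zone re-picks its cheapest; new service cost 397, saving 199.
Extra fixed cost: 122. Net change = 122 − 199 = -77.
(Totals: 1151 → 1074.)

Yes — net change −77 (cost falls by 77).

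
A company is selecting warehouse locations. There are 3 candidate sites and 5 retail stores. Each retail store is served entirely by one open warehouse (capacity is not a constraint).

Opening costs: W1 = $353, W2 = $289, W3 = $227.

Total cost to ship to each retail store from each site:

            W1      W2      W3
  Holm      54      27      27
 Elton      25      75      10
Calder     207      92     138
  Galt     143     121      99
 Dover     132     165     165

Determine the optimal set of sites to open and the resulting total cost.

Open W3 only; minimum total cost 666.

For any fixed open set, each retail store goes to its cheapest open site; total = fixed + service.
{W3}: Holm→W3 27, Elton→W3 10, Calder→W3 138, Galt→W3 99, Dover→W3 165. Service 439; fixed 227; total 666.
{W2}: service 480 + fixed 289 = 769
{W2, W3}: Holm→W2 27, Elton→W3 10, Calder→W2 92, Galt→W3 99, Dover→W2 165. Service 393; fixed 516; total 909.
{W1, W2, W3}: service 360 + fixed 869 = 1229
No other subset beats 666.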